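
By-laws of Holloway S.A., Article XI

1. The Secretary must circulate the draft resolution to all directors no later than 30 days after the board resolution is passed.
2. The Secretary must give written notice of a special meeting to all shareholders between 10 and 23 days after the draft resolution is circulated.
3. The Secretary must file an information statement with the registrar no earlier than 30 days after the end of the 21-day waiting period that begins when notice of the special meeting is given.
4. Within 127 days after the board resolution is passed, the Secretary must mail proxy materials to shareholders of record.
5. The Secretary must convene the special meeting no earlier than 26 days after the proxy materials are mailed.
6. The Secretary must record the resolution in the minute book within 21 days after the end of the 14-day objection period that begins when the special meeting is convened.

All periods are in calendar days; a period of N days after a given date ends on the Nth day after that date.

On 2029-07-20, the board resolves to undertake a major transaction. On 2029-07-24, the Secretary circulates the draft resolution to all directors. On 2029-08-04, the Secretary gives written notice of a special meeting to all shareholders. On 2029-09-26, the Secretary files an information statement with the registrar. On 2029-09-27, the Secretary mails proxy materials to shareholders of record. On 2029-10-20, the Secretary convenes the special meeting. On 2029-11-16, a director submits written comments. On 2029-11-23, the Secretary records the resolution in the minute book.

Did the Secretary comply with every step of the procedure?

Step 1: 30 days after 2029-07-20 (when the board resolution is passed) is 2029-08-19; done 2029-07-24 — timely.
Step 2: the window is 10–23 days after 2029-07-24 (when the draft resolution is circulated), so 2029-08-03 through 2029-08-16; done 2029-08-04 — within the window.
Step 3: the earliest permitted date is 30 days after 2029-08-25 (end of the 21-day waiting period, which began when notice of the special meeting is given on 2029-08-04), i.e. 2029-09-24; done 2029-09-26, after the minimum wait.
Step 4: 127 days after 2029-07-20 (when the board resolution is passed) is 2029-11-24; 2029-09-27 is within that limit.
Step 5: the earliest permitted date is 26 days after 2029-09-27 (when the proxy materials are mailed), i.e. 2029-10-23; done 2029-10-20 — 3 days too early.

No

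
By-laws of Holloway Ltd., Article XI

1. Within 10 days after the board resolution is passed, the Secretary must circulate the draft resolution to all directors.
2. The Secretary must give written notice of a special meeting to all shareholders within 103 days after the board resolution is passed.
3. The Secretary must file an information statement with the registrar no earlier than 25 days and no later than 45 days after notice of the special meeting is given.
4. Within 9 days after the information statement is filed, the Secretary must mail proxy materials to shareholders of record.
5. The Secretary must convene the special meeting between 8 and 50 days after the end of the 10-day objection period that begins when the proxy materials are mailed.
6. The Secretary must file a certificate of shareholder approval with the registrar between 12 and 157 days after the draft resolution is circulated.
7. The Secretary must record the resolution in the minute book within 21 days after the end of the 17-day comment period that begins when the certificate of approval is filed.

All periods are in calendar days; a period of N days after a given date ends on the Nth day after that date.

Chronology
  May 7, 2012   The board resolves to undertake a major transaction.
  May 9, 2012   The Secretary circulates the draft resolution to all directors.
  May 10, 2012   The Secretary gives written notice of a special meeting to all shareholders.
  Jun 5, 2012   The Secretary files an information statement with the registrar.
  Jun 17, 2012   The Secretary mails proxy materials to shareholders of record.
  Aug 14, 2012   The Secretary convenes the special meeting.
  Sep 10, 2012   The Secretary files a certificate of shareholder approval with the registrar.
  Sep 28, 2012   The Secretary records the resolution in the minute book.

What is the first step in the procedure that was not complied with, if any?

Step 4

Step 1 — counting 10 days from May 7, 2012 (when the board resolution is passed) gives a deadline of May 17, 2012; May 9, 2012 is within that limit.
Step 2 — counting 103 days from May 7, 2012 (when the board resolution is passed) gives a deadline of Aug 18, 2012; completed May 10, 2012, before the deadline.
Step 3 — 25 and 45 days from May 10, 2012 (when notice of the special meeting is given) are Jun 4, 2012 and Jun 24, 2012 respectively; Jun 5, 2012 falls inside that range.
Step 4 — counting 9 days from Jun 5, 2012 (when the information statement is filed) gives a deadline of Jun 14, 2012; done Jun 17, 2012 — 3 days late.
Later steps need not be reached.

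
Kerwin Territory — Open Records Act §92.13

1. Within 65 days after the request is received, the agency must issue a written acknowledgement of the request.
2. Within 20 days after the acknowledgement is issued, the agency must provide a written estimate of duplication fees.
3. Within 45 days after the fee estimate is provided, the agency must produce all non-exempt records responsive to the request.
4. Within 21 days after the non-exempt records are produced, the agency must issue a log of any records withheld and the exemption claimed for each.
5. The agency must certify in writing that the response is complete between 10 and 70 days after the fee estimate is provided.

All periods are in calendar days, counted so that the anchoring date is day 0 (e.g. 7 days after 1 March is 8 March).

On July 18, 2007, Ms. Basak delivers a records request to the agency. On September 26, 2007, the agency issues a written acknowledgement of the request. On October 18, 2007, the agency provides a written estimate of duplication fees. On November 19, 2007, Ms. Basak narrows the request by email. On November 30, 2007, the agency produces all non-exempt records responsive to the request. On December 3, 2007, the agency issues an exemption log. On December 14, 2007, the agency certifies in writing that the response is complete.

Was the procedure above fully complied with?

No

Step 1: 65 days after July 18, 2007 (when the request is received) is September 21, 2007; September 26, 2007 misses that deadline by 5 days.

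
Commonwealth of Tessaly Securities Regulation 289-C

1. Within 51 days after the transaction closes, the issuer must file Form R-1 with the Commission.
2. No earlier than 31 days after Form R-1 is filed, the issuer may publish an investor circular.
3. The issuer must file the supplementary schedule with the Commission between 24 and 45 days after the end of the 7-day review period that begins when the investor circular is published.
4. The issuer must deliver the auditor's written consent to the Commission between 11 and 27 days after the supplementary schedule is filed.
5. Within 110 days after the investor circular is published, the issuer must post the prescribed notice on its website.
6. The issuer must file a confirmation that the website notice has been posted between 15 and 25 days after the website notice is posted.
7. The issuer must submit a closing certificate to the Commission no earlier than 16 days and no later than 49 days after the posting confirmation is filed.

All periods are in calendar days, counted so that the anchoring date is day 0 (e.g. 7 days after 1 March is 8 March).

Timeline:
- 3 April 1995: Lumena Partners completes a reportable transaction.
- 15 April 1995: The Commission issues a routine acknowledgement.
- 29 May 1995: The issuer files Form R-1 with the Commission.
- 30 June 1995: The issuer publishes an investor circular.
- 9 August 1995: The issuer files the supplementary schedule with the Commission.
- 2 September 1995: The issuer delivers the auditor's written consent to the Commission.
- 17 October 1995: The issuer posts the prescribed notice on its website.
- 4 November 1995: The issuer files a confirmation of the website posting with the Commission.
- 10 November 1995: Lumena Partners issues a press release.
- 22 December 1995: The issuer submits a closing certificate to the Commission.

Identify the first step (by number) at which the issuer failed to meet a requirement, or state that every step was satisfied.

Step 1 — counting 51 days from 3 April 1995 (when the transaction closes) gives a deadline of 24 May 1995; done 29 May 1995 — 5 days late.

Step 1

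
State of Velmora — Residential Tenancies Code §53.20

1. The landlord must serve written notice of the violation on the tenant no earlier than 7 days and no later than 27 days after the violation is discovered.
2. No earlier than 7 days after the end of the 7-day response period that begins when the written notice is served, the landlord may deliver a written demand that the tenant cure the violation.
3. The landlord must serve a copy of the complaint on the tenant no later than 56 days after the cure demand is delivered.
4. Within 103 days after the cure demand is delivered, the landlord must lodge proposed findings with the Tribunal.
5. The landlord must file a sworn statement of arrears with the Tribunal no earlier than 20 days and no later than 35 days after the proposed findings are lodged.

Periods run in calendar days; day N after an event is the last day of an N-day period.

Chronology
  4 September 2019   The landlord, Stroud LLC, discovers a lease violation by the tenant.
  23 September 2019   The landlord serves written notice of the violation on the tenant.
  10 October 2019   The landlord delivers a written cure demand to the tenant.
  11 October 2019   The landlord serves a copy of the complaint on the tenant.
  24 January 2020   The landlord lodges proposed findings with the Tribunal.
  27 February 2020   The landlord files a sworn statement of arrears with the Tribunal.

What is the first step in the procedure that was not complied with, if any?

(1) the permitted window runs from 4 September 2019 + 7 = 11 September 2019 to 4 September 2019 + 27 = 1 October 2019; 23 September 2019 falls inside that range.
(2) permitted from 30 September 2019 + 7 days = 7 October 2019 onward; done 10 October 2019, after the minimum wait.
(3) due by 10 October 2019 + 56 days = 5 December 2019; completed 11 October 2019, before the deadline.
(4) due by 10 October 2019 + 103 days = 21 January 2020; not done until 24 January 2020, 3 days after the deadline.
Later steps need not be reached.

Step 4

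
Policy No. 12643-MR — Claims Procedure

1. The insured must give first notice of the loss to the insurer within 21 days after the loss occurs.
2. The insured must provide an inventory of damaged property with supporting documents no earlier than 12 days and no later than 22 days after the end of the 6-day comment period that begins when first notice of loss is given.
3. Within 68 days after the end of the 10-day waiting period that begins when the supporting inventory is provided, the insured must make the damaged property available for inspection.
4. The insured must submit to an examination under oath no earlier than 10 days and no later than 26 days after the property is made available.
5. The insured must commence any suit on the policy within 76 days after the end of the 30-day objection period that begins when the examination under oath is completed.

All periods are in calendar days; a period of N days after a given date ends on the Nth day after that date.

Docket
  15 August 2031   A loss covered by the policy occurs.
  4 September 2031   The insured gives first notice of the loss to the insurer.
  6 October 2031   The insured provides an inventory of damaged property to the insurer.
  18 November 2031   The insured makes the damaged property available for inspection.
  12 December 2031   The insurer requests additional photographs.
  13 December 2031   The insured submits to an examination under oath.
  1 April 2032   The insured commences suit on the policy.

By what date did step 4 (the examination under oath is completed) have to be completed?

14 December 2031

Step 4 runs from 18 November 2031, when the property is made available. The window is 10–26 days after 18 November 2031; it closes on 14 December 2031.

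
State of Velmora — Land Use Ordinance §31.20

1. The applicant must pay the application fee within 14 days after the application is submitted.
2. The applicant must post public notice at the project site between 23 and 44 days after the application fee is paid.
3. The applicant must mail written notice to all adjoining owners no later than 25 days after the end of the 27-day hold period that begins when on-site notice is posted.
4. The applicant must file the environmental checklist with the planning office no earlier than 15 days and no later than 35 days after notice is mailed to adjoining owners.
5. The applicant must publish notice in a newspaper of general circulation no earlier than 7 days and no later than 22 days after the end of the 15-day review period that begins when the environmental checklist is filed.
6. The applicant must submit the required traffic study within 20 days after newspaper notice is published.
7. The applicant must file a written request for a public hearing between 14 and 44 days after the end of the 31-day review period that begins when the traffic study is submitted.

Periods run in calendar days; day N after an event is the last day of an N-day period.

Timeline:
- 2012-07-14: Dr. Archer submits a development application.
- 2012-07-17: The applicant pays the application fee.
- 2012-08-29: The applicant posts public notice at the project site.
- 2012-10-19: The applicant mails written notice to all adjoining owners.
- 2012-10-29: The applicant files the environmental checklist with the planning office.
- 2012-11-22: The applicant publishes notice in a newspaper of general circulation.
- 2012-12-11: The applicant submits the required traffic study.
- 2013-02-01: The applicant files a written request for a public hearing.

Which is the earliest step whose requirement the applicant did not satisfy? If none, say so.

Step 4

(1) due by 2012-07-14 + 14 days = 2012-07-28; done 2012-07-17 — timely.
(2) the permitted window runs from 2012-07-17 + 23 = 2012-08-09 to 2012-07-17 + 44 = 2012-08-30; 2012-08-29 falls inside that range.
(3) due by 2012-09-25 + 25 days = 2012-10-20; 2012-10-19 is within that limit.
(4) the permitted window runs from 2012-10-19 + 15 = 2012-11-03 to 2012-10-19 + 35 = 2012-11-23; 2012-10-29 is 5 days too early.
Later steps need not be reached.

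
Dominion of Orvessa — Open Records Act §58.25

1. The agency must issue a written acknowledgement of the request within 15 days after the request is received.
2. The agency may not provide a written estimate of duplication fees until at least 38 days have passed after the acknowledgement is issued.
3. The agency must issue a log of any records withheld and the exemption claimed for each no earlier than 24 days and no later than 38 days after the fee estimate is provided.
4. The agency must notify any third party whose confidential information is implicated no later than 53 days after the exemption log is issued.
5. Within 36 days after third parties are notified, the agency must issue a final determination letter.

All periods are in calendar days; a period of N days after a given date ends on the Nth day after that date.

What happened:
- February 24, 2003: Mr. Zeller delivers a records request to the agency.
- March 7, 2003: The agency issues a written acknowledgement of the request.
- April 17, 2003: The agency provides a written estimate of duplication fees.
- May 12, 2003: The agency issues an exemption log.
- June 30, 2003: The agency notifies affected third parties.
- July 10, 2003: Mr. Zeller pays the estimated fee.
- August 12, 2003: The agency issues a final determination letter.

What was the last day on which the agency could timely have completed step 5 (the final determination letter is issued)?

August 5, 2003

Step 5 runs from June 30, 2003, when third parties are notified. 36 days after June 30, 2003 is August 5, 2003.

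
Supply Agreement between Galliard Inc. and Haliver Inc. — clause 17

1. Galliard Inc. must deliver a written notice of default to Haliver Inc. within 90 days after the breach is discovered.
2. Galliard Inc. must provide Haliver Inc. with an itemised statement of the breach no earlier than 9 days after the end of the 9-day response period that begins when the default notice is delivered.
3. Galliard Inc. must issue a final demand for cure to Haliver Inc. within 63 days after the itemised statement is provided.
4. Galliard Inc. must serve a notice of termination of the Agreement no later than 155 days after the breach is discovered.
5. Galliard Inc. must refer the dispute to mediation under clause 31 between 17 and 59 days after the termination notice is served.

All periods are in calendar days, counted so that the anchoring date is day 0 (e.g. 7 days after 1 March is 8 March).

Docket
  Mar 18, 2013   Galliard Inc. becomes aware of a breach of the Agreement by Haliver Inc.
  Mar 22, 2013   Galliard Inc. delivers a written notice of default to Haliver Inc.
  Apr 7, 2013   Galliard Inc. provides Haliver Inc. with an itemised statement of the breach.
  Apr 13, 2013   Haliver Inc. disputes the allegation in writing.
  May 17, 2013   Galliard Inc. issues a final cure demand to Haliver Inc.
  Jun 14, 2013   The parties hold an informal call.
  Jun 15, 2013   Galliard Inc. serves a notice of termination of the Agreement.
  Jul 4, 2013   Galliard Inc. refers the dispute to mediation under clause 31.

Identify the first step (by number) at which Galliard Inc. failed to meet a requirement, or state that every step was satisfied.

Step 1 — counting 90 days from Mar 18, 2013 (when the breach is discovered) gives a deadline of Jun 16, 2013; done Mar 22, 2013 — timely.
Step 2 — must wait 9 days from Mar 31, 2013 (end of the 9-day response period, which began when the default notice is delivered on Mar 22, 2013), so not before Apr 9, 2013; done Apr 7, 2013 — 2 days too early.

Step 2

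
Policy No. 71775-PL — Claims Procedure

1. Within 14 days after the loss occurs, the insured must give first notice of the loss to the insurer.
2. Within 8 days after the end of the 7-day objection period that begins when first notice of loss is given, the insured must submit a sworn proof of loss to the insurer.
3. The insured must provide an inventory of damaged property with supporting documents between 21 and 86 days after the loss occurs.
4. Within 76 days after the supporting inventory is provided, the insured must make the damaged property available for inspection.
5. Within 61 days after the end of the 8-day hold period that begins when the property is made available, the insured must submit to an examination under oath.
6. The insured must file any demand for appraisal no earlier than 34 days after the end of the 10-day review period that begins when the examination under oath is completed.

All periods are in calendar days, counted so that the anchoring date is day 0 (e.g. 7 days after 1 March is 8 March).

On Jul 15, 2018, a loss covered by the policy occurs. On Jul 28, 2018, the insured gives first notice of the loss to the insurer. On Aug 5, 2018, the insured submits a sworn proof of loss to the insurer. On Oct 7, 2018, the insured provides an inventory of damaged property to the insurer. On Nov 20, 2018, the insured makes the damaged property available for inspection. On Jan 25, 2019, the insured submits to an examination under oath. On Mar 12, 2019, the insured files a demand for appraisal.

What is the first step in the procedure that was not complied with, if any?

None — every step was satisfied

Step 1: 14 days after Jul 15, 2018 (when the loss occurs) is Jul 29, 2018; done Jul 28, 2018 — timely.
Step 2: 8 days after Aug 4, 2018 (end of the 7-day objection period, which began when first notice of loss is given on Jul 28, 2018) is Aug 12, 2018; completed Aug 5, 2018, before the deadline.
Step 3: the window is 21–86 days after Jul 15, 2018 (when the loss occurs), so Aug 5, 2018 through Oct 9, 2018; done Oct 7, 2018 — within the window.
Step 4: 76 days after Oct 7, 2018 (when the supporting inventory is provided) is Dec 22, 2018; Nov 20, 2018 is within that limit.
Step 5: 61 days after Nov 28, 2018 (end of the 8-day hold period, which began when the property is made available on Nov 20, 2018) is Jan 28, 2019; Jan 25, 2019 is within that limit.
Step 6: the earliest permitted date is 34 days after Feb 4, 2019 (end of the 10-day review period, which began when the examination under oath is completed on Jan 25, 2019), i.e. Mar 10, 2019; done Mar 12, 2019 — permitted.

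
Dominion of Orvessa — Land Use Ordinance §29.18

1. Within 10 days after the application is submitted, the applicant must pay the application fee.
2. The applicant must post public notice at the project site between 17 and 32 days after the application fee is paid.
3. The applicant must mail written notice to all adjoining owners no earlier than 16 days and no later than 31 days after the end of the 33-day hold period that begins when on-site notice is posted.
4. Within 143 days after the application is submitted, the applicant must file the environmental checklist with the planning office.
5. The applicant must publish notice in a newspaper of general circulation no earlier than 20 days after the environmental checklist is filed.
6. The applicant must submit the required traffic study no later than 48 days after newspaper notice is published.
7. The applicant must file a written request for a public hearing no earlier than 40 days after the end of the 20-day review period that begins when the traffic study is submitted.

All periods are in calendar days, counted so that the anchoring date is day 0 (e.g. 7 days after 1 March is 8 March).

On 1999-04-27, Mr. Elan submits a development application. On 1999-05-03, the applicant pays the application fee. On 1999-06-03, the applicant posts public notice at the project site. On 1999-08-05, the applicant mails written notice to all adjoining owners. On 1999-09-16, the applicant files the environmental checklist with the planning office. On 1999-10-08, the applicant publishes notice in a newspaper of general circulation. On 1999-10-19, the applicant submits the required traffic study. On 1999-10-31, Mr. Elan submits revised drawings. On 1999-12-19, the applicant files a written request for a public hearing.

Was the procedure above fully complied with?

Yes

Step 1: 10 days after 1999-04-27 (when the application is submitted) is 1999-05-07; completed 1999-05-03, before the deadline.
Step 2: the window is 17–32 days after 1999-05-03 (when the application fee is paid), so 1999-05-20 through 1999-06-04; 1999-06-03 falls inside that range.
Step 3: the window is 16–31 days after 1999-07-06 (end of the 33-day hold period, which began when on-site notice is posted on 1999-06-03), so 1999-07-22 through 1999-08-06; done 1999-08-05, which is between those dates.
Step 4: 143 days after 1999-04-27 (when the application is submitted) is 1999-09-17; 1999-09-16 is within that limit.
Step 5: the earliest permitted date is 20 days after 1999-09-16 (when the environmental checklist is filed), i.e. 1999-10-06; done 1999-10-08, after the minimum wait.
Step 6: 48 days after 1999-10-08 (when newspaper notice is published) is 1999-11-25; completed 1999-10-19, before the deadline.
Step 7: the earliest permitted date is 40 days after 1999-11-08 (end of the 20-day review period, which began when the traffic study is submitted on 1999-10-19), i.e. 1999-12-18; done 1999-12-19, after the minimum wait.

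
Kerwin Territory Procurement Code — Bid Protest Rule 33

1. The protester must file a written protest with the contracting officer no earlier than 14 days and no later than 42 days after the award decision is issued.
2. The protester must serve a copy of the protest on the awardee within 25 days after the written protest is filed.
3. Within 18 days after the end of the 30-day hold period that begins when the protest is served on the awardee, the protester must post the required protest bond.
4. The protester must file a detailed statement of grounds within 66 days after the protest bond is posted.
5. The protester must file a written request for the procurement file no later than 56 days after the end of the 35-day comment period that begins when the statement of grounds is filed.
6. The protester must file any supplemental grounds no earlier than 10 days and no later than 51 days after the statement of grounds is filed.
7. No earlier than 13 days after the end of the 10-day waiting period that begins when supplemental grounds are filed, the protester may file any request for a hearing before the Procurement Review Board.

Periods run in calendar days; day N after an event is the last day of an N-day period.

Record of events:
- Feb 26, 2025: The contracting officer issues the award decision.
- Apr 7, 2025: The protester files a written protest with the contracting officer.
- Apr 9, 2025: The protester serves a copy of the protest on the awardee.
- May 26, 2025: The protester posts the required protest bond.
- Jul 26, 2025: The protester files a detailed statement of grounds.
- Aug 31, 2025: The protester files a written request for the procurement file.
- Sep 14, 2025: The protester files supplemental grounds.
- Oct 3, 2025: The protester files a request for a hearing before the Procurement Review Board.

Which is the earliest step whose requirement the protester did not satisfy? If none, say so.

(1) the permitted window runs from Feb 26, 2025 + 14 = Mar 12, 2025 to Feb 26, 2025 + 42 = Apr 9, 2025; done Apr 7, 2025 — within the window.
(2) due by Apr 7, 2025 + 25 days = May 2, 2025; completed Apr 9, 2025, before the deadline.
(3) due by May 9, 2025 + 18 days = May 27, 2025; done May 26, 2025 — timely.
(4) due by May 26, 2025 + 66 days = Jul 31, 2025; completed Jul 26, 2025, before the deadline.
(5) due by Aug 30, 2025 + 56 days = Oct 25, 2025; completed Aug 31, 2025, before the deadline.
(6) the permitted window runs from Jul 26, 2025 + 10 = Aug 5, 2025 to Jul 26, 2025 + 51 = Sep 15, 2025; done Sep 14, 2025, which is between those dates.
(7) permitted from Sep 24, 2025 + 13 days = Oct 7, 2025 onward; Oct 3, 2025 is 4 days before the earliest permitted date.
The analysis stops there.

Step 7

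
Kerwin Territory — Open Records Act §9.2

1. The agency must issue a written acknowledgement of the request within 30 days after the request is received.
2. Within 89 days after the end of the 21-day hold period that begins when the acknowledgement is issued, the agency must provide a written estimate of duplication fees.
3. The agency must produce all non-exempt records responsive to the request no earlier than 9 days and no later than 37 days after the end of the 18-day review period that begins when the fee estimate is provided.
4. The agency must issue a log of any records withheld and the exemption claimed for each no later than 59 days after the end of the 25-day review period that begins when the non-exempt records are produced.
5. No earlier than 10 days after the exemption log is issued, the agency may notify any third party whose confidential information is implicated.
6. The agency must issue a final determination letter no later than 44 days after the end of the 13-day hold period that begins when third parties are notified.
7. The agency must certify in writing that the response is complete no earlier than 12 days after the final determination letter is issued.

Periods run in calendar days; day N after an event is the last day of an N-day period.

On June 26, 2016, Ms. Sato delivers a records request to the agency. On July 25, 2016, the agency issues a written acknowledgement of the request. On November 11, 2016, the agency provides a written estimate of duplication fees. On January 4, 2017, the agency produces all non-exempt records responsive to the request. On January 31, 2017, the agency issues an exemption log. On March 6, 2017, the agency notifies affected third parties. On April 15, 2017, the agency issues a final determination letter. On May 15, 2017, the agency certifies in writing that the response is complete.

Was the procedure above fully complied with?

Step 1: 30 days after June 26, 2016 (when the request is received) is July 26, 2016; July 25, 2016 is within that limit.
Step 2: 89 days after August 15, 2016 (end of the 21-day hold period, which began when the acknowledgement is issued on July 25, 2016) is November 12, 2016; done November 11, 2016 — timely.
Step 3: the window is 9–37 days after November 29, 2016 (end of the 18-day review period, which began when the fee estimate is provided on November 11, 2016), so December 8, 2016 through January 5, 2017; done January 4, 2017 — within the window.
Step 4: 59 days after January 29, 2017 (end of the 25-day review period, which began when the non-exempt records are produced on January 4, 2017) is March 29, 2017; completed January 31, 2017, before the deadline.
Step 5: the earliest permitted date is 10 days after January 31, 2017 (when the exemption log is issued), i.e. February 10, 2017; done March 6, 2017 — permitted.
Step 6: 44 days after March 19, 2017 (end of the 13-day hold period, which began when third parties are notified on March 6, 2017) is May 2, 2017; completed April 15, 2017, before the deadline.
Step 7: the earliest permitted date is 12 days after April 15, 2017 (when the final determination letter is issued), i.e. April 27, 2017; done May 15, 2017 — permitted.

Yes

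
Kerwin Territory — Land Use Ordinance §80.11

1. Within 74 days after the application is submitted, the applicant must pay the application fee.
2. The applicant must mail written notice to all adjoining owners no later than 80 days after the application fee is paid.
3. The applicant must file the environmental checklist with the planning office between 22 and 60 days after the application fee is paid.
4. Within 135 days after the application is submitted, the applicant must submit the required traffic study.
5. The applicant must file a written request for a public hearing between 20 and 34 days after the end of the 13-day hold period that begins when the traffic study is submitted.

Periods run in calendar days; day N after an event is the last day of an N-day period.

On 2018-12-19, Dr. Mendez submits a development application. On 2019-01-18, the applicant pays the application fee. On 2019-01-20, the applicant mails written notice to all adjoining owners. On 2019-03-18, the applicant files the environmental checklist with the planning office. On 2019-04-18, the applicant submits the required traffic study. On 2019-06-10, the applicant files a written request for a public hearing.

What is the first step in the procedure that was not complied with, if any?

Step 5

Step 1 — counting 74 days from 2018-12-19 (when the application is submitted) gives a deadline of 2019-03-03; 2019-01-18 is within that limit.
Step 2 — counting 80 days from 2019-01-18 (when the application fee is paid) gives a deadline of 2019-04-08; 2019-01-20 is within that limit.
Step 3 — 22 and 60 days from 2019-01-18 (when the application fee is paid) are 2019-02-09 and 2019-03-19 respectively; done 2019-03-18 — within the window.
Step 4 — counting 135 days from 2018-12-19 (when the application is submitted) gives a deadline of 2019-05-03; completed 2019-04-18, before the deadline.
Step 5 — 20 and 34 days from 2019-05-01 (end of the 13-day hold period, which began when the traffic study is submitted on 2019-04-18) are 2019-05-21 and 2019-06-04 respectively; 2019-06-10 is 6 days past the end of the window.
The analysis stops there.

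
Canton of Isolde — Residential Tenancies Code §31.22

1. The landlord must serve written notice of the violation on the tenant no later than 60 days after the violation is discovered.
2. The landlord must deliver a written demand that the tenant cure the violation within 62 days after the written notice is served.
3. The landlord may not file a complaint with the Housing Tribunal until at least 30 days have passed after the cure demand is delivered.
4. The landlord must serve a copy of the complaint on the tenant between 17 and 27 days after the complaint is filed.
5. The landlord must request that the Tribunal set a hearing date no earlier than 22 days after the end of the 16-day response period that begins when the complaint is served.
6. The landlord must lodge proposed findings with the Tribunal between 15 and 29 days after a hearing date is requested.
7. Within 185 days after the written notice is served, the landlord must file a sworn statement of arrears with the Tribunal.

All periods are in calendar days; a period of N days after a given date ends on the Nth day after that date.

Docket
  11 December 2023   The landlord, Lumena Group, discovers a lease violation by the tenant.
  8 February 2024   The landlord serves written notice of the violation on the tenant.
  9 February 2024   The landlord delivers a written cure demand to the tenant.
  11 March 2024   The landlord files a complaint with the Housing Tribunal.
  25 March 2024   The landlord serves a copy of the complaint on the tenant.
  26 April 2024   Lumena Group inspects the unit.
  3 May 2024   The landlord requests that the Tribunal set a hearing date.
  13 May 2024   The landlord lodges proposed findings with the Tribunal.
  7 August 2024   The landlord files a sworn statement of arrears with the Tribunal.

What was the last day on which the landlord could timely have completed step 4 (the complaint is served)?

7 April 2024

Step 4 runs from 11 March 2024, when the complaint is filed. The window is 17–27 days after 11 March 2024; it closes on 7 April 2024.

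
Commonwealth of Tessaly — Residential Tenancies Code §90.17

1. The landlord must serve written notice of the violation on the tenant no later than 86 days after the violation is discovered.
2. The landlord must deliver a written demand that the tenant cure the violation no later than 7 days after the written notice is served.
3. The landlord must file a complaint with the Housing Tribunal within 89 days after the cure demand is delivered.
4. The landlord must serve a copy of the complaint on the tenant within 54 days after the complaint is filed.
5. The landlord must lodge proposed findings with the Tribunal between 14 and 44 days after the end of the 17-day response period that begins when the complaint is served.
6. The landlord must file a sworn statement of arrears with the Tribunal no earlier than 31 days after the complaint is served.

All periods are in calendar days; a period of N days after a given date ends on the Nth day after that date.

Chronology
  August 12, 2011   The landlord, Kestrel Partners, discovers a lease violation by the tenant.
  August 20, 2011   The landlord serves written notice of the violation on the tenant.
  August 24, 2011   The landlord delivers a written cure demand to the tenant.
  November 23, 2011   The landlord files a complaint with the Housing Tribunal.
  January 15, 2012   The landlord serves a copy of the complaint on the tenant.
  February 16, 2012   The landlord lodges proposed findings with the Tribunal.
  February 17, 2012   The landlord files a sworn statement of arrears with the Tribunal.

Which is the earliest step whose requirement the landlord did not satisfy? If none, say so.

Step 3

Step 1 — counting 86 days from August 12, 2011 (when the violation is discovered) gives a deadline of November 6, 2011; done August 20, 2011 — timely.
Step 2 — counting 7 days from August 20, 2011 (when the written notice is served) gives a deadline of August 27, 2011; done August 24, 2011 — timely.
Step 3 — counting 89 days from August 24, 2011 (when the cure demand is delivered) gives a deadline of November 21, 2011; not done until November 23, 2011, 2 days after the deadline.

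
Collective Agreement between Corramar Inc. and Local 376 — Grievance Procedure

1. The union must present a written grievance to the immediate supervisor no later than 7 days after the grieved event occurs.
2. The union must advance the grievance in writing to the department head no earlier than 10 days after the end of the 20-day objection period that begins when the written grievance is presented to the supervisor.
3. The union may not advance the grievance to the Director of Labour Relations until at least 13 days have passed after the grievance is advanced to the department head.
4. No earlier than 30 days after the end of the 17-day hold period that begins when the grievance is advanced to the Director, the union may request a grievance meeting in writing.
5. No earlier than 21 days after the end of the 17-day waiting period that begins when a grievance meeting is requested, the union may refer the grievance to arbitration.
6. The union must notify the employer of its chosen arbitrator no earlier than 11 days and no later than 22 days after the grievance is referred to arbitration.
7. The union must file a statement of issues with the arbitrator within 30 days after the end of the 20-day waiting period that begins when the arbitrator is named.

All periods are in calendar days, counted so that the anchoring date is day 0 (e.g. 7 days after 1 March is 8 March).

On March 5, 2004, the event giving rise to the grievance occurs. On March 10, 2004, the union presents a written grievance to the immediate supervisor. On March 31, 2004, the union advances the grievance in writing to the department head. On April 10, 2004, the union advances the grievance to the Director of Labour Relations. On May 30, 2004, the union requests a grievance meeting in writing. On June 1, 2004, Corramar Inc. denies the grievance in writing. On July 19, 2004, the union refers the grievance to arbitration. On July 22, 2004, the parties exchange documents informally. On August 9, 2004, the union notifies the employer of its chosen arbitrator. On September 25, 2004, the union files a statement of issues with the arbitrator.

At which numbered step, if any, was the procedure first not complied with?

Step 1: 7 days after March 5, 2004 (when the grieved event occurs) is March 12, 2004; done March 10, 2004 — timely.
Step 2: the earliest permitted date is 10 days after March 30, 2004 (end of the 20-day objection period, which began when the written grievance is presented to the supervisor on March 10, 2004), i.e. April 9, 2004; acted on March 31, 2004, 9 days prematurely.
The analysis stops there.

Step 2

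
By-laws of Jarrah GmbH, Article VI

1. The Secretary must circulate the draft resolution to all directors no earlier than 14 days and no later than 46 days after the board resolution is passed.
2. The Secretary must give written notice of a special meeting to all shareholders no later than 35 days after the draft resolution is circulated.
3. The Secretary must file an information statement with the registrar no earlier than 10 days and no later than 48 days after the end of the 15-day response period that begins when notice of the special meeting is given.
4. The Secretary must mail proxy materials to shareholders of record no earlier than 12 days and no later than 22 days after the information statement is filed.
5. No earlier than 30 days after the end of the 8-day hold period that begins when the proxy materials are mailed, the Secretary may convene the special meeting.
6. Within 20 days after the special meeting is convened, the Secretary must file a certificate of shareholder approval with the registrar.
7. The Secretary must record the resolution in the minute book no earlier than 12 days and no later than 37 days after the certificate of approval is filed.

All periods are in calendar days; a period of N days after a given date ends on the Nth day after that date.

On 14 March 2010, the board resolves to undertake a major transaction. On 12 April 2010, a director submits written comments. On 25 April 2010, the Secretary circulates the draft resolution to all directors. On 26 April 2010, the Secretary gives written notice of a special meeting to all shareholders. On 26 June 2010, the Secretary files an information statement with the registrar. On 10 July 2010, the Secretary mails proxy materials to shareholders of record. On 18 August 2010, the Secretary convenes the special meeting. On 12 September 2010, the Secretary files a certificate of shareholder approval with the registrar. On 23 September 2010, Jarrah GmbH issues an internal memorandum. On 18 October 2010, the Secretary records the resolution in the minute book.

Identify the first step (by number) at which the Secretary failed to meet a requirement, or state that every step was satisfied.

Step 6

Step 1: the window is 14–46 days after 14 March 2010 (when the board resolution is passed), so 28 March 2010 through 29 April 2010; done 25 April 2010 — within the window.
Step 2: 35 days after 25 April 2010 (when the draft resolution is circulated) is 30 May 2010; 26 April 2010 is within that limit.
Step 3: the window is 10–48 days after 11 May 2010 (end of the 15-day response period, which began when notice of the special meeting is given on 26 April 2010), so 21 May 2010 through 28 June 2010; done 26 June 2010, which is between those dates.
Step 4: the window is 12–22 days after 26 June 2010 (when the information statement is filed), so 8 July 2010 through 18 July 2010; done 10 July 2010, which is between those dates.
Step 5: the earliest permitted date is 30 days after 18 July 2010 (end of the 8-day hold period, which began when the proxy materials are mailed on 10 July 2010), i.e. 17 August 2010; done 18 August 2010 — permitted.
Step 6: 20 days after 18 August 2010 (when the special meeting is convened) is 7 September 2010; 12 September 2010 misses that deadline by 5 days.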